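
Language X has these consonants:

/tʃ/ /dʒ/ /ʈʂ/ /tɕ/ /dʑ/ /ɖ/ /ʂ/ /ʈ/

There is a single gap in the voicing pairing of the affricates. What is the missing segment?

place of articulation  voiceless  voiced  
postalveolar      tʃ        dʒ      
retroflex         ʈʂ        —       
alveolo-palatal   tɕ        dʑ      
The retroflex row has no voiced member, so the gap is the voiced retroflex affricate /ɖʐ/.

/ɖʐ/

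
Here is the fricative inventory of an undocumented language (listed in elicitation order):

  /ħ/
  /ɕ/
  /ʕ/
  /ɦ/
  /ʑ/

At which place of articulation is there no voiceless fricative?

glottal

alveolo-palatal: voiceless /ɕ/, voiced /ʑ/.
pharyngeal: voiceless /ħ/, voiced /ʕ/.
glottal: voiceless —, voiced /ɦ/.
Every place of articulation has a voiceless member except glottal, where /h/ would be expected.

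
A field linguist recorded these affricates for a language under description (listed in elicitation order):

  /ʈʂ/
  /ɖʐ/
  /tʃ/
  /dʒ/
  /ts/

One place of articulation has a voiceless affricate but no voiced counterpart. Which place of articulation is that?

place of articulation  voiceless  voiced  
alveolar          ts        —       
postalveolar      tʃ        dʒ      
retroflex         ʈʂ        ɖʐ      
Every place of articulation has a voiced member except alveolar, where /dz/ would be expected.

alveolar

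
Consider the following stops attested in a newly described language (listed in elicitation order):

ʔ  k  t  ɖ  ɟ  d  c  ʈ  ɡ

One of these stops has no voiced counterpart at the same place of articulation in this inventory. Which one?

Alveolar: /t/ ~ /d/
Retroflex: /ʈ/ ~ /ɖ/
Palatal: /c/ ~ /ɟ/
Velar: /k/ ~ /ɡ/
Glottal: only /ʔ/ (voiceless); no voiced partner.
So /ʔ/ is the unpaired segment.

/ʔ/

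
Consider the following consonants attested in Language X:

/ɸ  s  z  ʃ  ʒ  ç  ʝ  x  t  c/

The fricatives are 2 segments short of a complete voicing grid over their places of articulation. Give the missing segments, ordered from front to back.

/β/, /ɣ/

place of articulation  voiceless  voiced  
bilabial          ɸ         —       
alveolar          s         z       
postalveolar      ʃ         ʒ       
palatal           ç         ʝ       
velar             x         —       
Gaps, from front to back: bilabial lacks voiced (/β/); velar lacks voiced (/ɣ/).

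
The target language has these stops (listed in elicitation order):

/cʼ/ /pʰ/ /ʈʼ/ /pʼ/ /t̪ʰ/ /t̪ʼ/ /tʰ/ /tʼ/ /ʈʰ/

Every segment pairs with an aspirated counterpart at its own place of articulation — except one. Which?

Bilabial: /pʰ/ ~ /pʼ/
Dental: /t̪ʰ/ ~ /t̪ʼ/
Alveolar: /tʰ/ ~ /tʼ/
Retroflex: /ʈʰ/ ~ /ʈʼ/
Palatal: only /cʼ/ (ejective); no aspirated partner.
So /cʼ/ is the unpaired segment.

/cʼ/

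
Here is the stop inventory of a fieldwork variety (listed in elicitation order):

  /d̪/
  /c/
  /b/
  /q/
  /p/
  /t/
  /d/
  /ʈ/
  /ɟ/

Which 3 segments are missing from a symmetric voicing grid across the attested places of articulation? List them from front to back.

place of articulation  voiceless  voiced  
bilabial          p         b       
dental            —         d̪      
alveolar          t         d       
retroflex         ʈ         —       
palatal           c         ɟ       
uvular            q         —       
Gaps, from front to back: dental lacks voiceless (/t̪/); retroflex lacks voiced (/ɖ/); uvular lacks voiced (/ɢ/).

/t̪/, /ɖ/, /ɢ/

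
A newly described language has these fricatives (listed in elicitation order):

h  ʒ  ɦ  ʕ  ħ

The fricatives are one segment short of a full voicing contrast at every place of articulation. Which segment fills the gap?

/ʃ/

Voiceless: /ħ/ (pharyngeal), /h/ (glottal).
Voiced: /ʒ/ (postalveolar), /ʕ/ (pharyngeal), /ɦ/ (glottal).
The postalveolar row has no voiceless member, so the gap is the voiceless postalveolar fricative /ʃ/.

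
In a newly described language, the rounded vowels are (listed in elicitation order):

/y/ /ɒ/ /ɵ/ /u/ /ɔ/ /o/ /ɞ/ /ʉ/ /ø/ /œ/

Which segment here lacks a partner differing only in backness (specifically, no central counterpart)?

/ɒ/

High: /y/ ~ /ʉ/ ~ /u/
High-mid: /ø/ ~ /ɵ/ ~ /o/
Low-mid: /œ/ ~ /ɞ/ ~ /ɔ/
Low: only /ɒ/ (back); no central partner.
So /ɒ/ is the unpaired segment.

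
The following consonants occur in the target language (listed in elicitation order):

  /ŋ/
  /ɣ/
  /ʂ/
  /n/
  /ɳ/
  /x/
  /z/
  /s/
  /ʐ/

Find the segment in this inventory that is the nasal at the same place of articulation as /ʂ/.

/ʂ/ is a voiceless retroflex fricative.
The nasal at the same place is a retroflex nasal — in this inventory, /ɳ/.

/ɳ/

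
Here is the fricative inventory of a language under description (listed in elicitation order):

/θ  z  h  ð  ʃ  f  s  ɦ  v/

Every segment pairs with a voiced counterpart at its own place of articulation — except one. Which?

Labiodental: /f/ ~ /v/
Dental: /θ/ ~ /ð/
Alveolar: /s/ ~ /z/
Glottal: /h/ ~ /ɦ/
Postalveolar: only /ʃ/ (voiceless); no voiced partner.
So /ʃ/ is the unpaired segment.

/ʃ/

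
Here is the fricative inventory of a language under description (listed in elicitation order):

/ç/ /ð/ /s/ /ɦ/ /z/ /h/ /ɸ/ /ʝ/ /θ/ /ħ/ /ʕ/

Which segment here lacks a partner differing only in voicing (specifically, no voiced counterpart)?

Dental: /θ/ ~ /ð/
Alveolar: /s/ ~ /z/
Palatal: /ç/ ~ /ʝ/
Pharyngeal: /ħ/ ~ /ʕ/
Glottal: /h/ ~ /ɦ/
Bilabial: only /ɸ/ (voiceless); no voiced partner.
So /ɸ/ is the unpaired segment.

/ɸ/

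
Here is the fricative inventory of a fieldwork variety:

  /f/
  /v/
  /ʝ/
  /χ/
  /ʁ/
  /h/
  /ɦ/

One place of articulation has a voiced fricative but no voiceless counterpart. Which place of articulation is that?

palatal

labiodental: voiceless /f/, voiced /v/.
palatal: voiceless —, voiced /ʝ/.
uvular: voiceless /χ/, voiced /ʁ/.
glottal: voiceless /h/, voiced /ɦ/.
Every place of articulation has a voiceless member except palatal, where /ç/ would be expected.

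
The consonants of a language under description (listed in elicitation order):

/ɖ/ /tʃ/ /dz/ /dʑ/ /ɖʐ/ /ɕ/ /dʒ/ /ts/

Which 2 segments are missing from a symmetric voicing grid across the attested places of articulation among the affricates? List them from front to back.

Voiceless: /ts/ (alveolar), /tʃ/ (postalveolar).
Voiced: /dz/ (alveolar), /dʒ/ (postalveolar), /ɖʐ/ (retroflex), /dʑ/ (alveolo-palatal).
Gaps, from front to back: retroflex lacks voiceless (/ʈʂ/); alveolo-palatal lacks voiceless (/tɕ/).

/ʈʂ/, /tɕ/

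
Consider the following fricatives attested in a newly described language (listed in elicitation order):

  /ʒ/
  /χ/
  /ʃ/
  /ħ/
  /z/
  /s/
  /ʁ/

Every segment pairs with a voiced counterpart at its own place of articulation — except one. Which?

/ħ/

Alveolar: /s/ ~ /z/
Postalveolar: /ʃ/ ~ /ʒ/
Uvular: /χ/ ~ /ʁ/
Pharyngeal: only /ħ/ (voiceless); no voiced partner.
So /ħ/ is the unpaired segment.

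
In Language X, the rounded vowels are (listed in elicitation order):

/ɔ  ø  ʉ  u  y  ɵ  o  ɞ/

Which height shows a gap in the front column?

low-mid

Front: /y/ (high), /ø/ (high-mid).
Central: /ʉ/ (high), /ɵ/ (high-mid), /ɞ/ (low-mid).
Back: /u/ (high), /o/ (high-mid), /ɔ/ (low-mid).
Every height has a front member except low-mid, where /œ/ would be expected.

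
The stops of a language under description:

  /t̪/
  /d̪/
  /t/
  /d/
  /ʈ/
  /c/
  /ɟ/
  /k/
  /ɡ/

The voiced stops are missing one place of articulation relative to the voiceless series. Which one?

retroflex

place of articulation  voiceless  voiced  
dental            t̪        d̪      
alveolar          t         d       
retroflex         ʈ         —       
palatal           c         ɟ       
velar             k         ɡ       
Every place of articulation has a voiced member except retroflex, where /ɖ/ would be expected.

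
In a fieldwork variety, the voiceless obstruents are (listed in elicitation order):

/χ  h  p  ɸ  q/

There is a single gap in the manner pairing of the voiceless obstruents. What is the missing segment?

/ʔ/

Stop: /p/ (bilabial), /q/ (uvular).
Fricative: /ɸ/ (bilabial), /χ/ (uvular), /h/ (glottal).
The glottal row has no stop member, so the gap is the glottal stop /ʔ/.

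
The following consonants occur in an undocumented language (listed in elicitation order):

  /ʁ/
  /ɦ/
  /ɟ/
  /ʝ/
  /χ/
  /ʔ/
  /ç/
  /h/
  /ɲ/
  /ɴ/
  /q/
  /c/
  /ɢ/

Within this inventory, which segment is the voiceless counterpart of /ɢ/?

/ɢ/ is a voiced uvular stop.
The voiceless counterpart is a voiceless uvular stop — in this inventory, /q/.

/q/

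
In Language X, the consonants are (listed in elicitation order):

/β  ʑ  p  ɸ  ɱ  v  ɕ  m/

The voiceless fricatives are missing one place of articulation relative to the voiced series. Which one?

labiodental

place of articulation  voiceless  voiced  
bilabial          ɸ         β       
labiodental       —         v       
alveolo-palatal   ɕ         ʑ       
Every place of articulation has a voiceless member except labiodental, where /f/ would be expected.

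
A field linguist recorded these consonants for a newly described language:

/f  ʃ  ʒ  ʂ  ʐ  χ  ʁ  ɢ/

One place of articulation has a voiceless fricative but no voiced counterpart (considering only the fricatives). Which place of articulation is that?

place of articulation  voiceless  voiced  
labiodental       f         —       
postalveolar      ʃ         ʒ       
retroflex         ʂ         ʐ       
uvular            χ         ʁ       
Every place of articulation has a voiced member except labiodental, where /v/ would be expected.

labiodental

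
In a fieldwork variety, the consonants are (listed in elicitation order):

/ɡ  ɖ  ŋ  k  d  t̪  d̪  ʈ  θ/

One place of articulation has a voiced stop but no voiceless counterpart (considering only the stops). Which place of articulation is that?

alveolar

Voiceless: /t̪/ (dental), /ʈ/ (retroflex), /k/ (velar).
Voiced: /d̪/ (dental), /d/ (alveolar), /ɖ/ (retroflex), /ɡ/ (velar).
Every place of articulation has a voiceless member except alveolar, where /t/ would be expected.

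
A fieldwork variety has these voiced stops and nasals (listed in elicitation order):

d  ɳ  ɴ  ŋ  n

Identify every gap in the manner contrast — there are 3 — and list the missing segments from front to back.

/ɖ/, /ɡ/, /ɢ/

place of articulation  oral stop  nasal   
alveolar          d         n       
retroflex         —         ɳ       
velar             —         ŋ       
uvular            —         ɴ       
Gaps, from front to back: retroflex lacks oral stop (/ɖ/); velar lacks oral stop (/ɡ/); uvular lacks oral stop (/ɢ/).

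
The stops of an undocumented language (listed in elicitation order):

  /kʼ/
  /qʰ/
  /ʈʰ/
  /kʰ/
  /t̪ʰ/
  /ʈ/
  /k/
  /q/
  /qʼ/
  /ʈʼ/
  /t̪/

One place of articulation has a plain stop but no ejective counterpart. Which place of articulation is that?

dental

place of articulation  plain     aspirated  ejective
dental            t̪        t̪ʰ       —       
retroflex         ʈ         ʈʰ        ʈʼ      
velar             k         kʰ        kʼ      
uvular            q         qʰ        qʼ      
Every place of articulation has an ejective member except dental, where /t̪ʼ/ would be expected.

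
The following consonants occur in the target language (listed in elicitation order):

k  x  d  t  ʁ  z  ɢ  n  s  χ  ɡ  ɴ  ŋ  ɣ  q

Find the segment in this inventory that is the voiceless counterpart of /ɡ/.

/k/

/ɡ/ is a voiced velar stop.
The voiceless counterpart is a voiceless velar stop — in this inventory, /k/.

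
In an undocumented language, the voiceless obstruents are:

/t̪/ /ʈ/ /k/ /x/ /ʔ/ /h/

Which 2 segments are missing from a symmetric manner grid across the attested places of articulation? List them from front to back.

/θ/, /ʂ/

Stop: /t̪/ (dental), /ʈ/ (retroflex), /k/ (velar), /ʔ/ (glottal).
Fricative: /x/ (velar), /h/ (glottal).
Gaps, from front to back: dental lacks fricative (/θ/); retroflex lacks fricative (/ʂ/).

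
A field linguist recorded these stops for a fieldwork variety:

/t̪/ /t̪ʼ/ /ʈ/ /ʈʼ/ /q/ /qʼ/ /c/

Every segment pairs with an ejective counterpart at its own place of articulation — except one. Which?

Dental: /t̪/ ~ /t̪ʼ/
Retroflex: /ʈ/ ~ /ʈʼ/
Uvular: /q/ ~ /qʼ/
Palatal: only /c/ (plain); no ejective partner.
So /c/ is the unpaired segment.

/c/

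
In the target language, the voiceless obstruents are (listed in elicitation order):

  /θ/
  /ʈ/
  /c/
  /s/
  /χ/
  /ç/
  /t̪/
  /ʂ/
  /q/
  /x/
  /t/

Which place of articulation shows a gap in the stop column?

dental: stop /t̪/, fricative /θ/.
alveolar: stop /t/, fricative /s/.
retroflex: stop /ʈ/, fricative /ʂ/.
palatal: stop /c/, fricative /ç/.
velar: stop —, fricative /x/.
uvular: stop /q/, fricative /χ/.
Every place of articulation has a stop member except velar, where /k/ would be expected.

velar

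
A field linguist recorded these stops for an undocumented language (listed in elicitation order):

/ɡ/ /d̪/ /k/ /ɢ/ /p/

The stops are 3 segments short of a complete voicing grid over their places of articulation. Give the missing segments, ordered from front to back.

place of articulation  voiceless  voiced  
bilabial          p         —       
dental            —         d̪      
velar             k         ɡ       
uvular            —         ɢ       
Gaps, from front to back: bilabial lacks voiced (/b/); dental lacks voiceless (/t̪/); uvular lacks voiceless (/q/).

/b/, /t̪/, /q/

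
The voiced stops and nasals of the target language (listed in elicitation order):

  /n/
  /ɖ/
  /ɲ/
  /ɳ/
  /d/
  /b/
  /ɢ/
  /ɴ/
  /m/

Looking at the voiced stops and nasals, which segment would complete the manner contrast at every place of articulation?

Oral stop: /b/ (bilabial), /d/ (alveolar), /ɖ/ (retroflex), /ɢ/ (uvular).
Nasal: /m/ (bilabial), /n/ (alveolar), /ɳ/ (retroflex), /ɲ/ (palatal), /ɴ/ (uvular).
The palatal row has no oral stop member, so the gap is the palatal oral stop /ɟ/.

/ɟ/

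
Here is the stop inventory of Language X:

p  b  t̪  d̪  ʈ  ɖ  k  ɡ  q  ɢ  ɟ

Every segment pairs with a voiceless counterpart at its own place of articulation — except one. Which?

Bilabial: /p/ ~ /b/
Dental: /t̪/ ~ /d̪/
Retroflex: /ʈ/ ~ /ɖ/
Velar: /k/ ~ /ɡ/
Uvular: /q/ ~ /ɢ/
Palatal: only /ɟ/ (voiced); no voiceless partner.
So /ɟ/ is the unpaired segment.

/ɟ/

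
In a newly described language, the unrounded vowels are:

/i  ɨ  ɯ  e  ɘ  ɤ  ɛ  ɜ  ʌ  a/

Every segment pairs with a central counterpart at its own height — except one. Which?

High: /i/ ~ /ɨ/ ~ /ɯ/
High-mid: /e/ ~ /ɘ/ ~ /ɤ/
Low-mid: /ɛ/ ~ /ɜ/ ~ /ʌ/
Low: only /a/ (front); no central partner.
So /a/ is the unpaired segment.

/a/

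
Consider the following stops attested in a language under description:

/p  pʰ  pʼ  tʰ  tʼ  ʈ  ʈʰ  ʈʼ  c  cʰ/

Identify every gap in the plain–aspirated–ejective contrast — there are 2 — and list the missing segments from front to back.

Plain: /p/ (bilabial), /ʈ/ (retroflex), /c/ (palatal).
Aspirated: /pʰ/ (bilabial), /tʰ/ (alveolar), /ʈʰ/ (retroflex), /cʰ/ (palatal).
Ejective: /pʼ/ (bilabial), /tʼ/ (alveolar), /ʈʼ/ (retroflex).
Gaps, from front to back: alveolar lacks plain (/t/); palatal lacks ejective (/cʼ/).

/t/, /cʼ/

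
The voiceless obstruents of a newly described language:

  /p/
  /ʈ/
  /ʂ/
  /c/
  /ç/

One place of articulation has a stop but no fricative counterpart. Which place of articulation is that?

bilabial

place of articulation  stop      fricative
bilabial          p         —       
retroflex         ʈ         ʂ       
palatal           c         ç       
Every place of articulation has a fricative member except bilabial, where /ɸ/ would be expected.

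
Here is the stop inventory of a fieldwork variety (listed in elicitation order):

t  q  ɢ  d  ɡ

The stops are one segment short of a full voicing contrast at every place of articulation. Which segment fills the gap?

place of articulation  voiceless  voiced  
alveolar          t         d       
velar             —         ɡ       
uvular            q         ɢ       
The velar row has no voiceless member, so the gap is the voiceless velar stop /k/.

/k/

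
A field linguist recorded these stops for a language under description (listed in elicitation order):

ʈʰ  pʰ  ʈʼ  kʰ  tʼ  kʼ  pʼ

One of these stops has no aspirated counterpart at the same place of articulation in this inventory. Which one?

/tʼ/

Bilabial: /pʰ/ ~ /pʼ/
Retroflex: /ʈʰ/ ~ /ʈʼ/
Velar: /kʰ/ ~ /kʼ/
Alveolar: only /tʼ/ (ejective); no aspirated partner.
So /tʼ/ is the unpaired segment.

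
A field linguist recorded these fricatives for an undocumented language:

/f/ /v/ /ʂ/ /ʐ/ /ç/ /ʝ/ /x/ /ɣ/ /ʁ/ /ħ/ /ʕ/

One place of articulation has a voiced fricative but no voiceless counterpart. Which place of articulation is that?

uvular

Voiceless: /f/ (labiodental), /ʂ/ (retroflex), /ç/ (palatal), /x/ (velar), /ħ/ (pharyngeal).
Voiced: /v/ (labiodental), /ʐ/ (retroflex), /ʝ/ (palatal), /ɣ/ (velar), /ʁ/ (uvular), /ʕ/ (pharyngeal).
Every place of articulation has a voiceless member except uvular, where /χ/ would be expected.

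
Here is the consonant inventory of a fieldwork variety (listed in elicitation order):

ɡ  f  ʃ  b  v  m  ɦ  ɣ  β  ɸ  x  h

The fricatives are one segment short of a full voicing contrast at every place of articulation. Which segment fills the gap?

/ʒ/

bilabial: voiceless /ɸ/, voiced /β/.
labiodental: voiceless /f/, voiced /v/.
postalveolar: voiceless /ʃ/, voiced —.
velar: voiceless /x/, voiced /ɣ/.
glottal: voiceless /h/, voiced /ɦ/.
The postalveolar row has no voiced member, so the gap is the voiced postalveolar fricative /ʒ/.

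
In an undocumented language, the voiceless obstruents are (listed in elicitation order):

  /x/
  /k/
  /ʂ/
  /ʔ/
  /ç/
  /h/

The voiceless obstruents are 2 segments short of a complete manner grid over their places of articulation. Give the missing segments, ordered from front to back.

/ʈ/, /c/

Stop: /k/ (velar), /ʔ/ (glottal).
Fricative: /ʂ/ (retroflex), /ç/ (palatal), /x/ (velar), /h/ (glottal).
Gaps, from front to back: retroflex lacks stop (/ʈ/); palatal lacks stop (/c/).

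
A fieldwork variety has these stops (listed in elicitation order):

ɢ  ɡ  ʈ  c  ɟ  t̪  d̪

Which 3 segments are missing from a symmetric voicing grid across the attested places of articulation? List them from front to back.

/ɖ/, /k/, /q/

dental: voiceless /t̪/, voiced /d̪/.
retroflex: voiceless /ʈ/, voiced —.
palatal: voiceless /c/, voiced /ɟ/.
velar: voiceless —, voiced /ɡ/.
uvular: voiceless —, voiced /ɢ/.
Gaps, from front to back: retroflex lacks voiced (/ɖ/); velar lacks voiceless (/k/); uvular lacks voiceless (/q/).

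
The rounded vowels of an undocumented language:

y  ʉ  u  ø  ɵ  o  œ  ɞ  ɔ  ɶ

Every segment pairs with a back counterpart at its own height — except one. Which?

/ɶ/

High: /y/ ~ /ʉ/ ~ /u/
High-mid: /ø/ ~ /ɵ/ ~ /o/
Low-mid: /œ/ ~ /ɞ/ ~ /ɔ/
Low: only /ɶ/ (front); no back partner.
So /ɶ/ is the unpaired segment.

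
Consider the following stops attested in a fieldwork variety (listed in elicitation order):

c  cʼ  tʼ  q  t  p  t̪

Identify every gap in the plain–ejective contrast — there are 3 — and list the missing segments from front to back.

/pʼ/, /t̪ʼ/, /qʼ/

place of articulation  plain     ejective
bilabial          p         —       
dental            t̪        —       
alveolar          t         tʼ      
palatal           c         cʼ      
uvular            q         —       
Gaps, from front to back: bilabial lacks ejective (/pʼ/); dental lacks ejective (/t̪ʼ/); uvular lacks ejective (/qʼ/).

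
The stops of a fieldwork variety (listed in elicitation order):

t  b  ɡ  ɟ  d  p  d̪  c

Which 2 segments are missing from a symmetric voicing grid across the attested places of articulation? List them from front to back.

bilabial: voiceless /p/, voiced /b/.
dental: voiceless —, voiced /d̪/.
alveolar: voiceless /t/, voiced /d/.
palatal: voiceless /c/, voiced /ɟ/.
velar: voiceless —, voiced /ɡ/.
Gaps, from front to back: dental lacks voiceless (/t̪/); velar lacks voiceless (/k/).

/t̪/, /k/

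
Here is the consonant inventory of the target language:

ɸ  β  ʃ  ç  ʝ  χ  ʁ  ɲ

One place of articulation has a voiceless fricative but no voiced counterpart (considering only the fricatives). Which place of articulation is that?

bilabial: voiceless /ɸ/, voiced /β/.
postalveolar: voiceless /ʃ/, voiced —.
palatal: voiceless /ç/, voiced /ʝ/.
uvular: voiceless /χ/, voiced /ʁ/.
Every place of articulation has a voiced member except postalveolar, where /ʒ/ would be expected.

postalveolar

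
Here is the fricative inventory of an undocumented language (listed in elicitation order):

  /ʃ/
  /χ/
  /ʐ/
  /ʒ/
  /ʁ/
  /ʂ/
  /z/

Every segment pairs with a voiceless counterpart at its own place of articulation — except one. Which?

Postalveolar: /ʃ/ ~ /ʒ/
Retroflex: /ʂ/ ~ /ʐ/
Uvular: /χ/ ~ /ʁ/
Alveolar: only /z/ (voiced); no voiceless partner.
So /z/ is the unpaired segment.

/z/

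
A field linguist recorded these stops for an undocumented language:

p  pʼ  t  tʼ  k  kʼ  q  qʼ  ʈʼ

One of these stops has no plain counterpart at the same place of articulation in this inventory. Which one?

/ʈʼ/

Bilabial: /p/ ~ /pʼ/
Alveolar: /t/ ~ /tʼ/
Velar: /k/ ~ /kʼ/
Uvular: /q/ ~ /qʼ/
Retroflex: only /ʈʼ/ (ejective); no plain partner.
So /ʈʼ/ is the unpaired segment.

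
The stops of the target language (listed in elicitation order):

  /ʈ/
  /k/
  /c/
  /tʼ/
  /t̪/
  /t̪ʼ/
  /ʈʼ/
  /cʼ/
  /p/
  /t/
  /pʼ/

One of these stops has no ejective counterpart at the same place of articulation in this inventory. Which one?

/k/

Bilabial: /p/ ~ /pʼ/
Dental: /t̪/ ~ /t̪ʼ/
Alveolar: /t/ ~ /tʼ/
Retroflex: /ʈ/ ~ /ʈʼ/
Palatal: /c/ ~ /cʼ/
Velar: only /k/ (plain); no ejective partner.
So /k/ is the unpaired segment.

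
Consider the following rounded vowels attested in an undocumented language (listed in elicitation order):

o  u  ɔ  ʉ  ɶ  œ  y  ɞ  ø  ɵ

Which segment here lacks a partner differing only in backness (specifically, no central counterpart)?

High: /y/ ~ /ʉ/ ~ /u/
High-mid: /ø/ ~ /ɵ/ ~ /o/
Low-mid: /œ/ ~ /ɞ/ ~ /ɔ/
Low: only /ɶ/ (front); no central partner.
So /ɶ/ is the unpaired segment.

/ɶ/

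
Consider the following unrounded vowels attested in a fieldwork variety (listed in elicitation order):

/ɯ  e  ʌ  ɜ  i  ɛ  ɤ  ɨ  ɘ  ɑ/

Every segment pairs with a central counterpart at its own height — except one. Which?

High: /i/ ~ /ɨ/ ~ /ɯ/
High-mid: /e/ ~ /ɘ/ ~ /ɤ/
Low-mid: /ɛ/ ~ /ɜ/ ~ /ʌ/
Low: only /ɑ/ (back); no central partner.
So /ɑ/ is the unpaired segment.

/ɑ/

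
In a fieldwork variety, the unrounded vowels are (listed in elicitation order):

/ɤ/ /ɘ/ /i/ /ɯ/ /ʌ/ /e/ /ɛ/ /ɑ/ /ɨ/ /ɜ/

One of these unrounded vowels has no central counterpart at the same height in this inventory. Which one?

/ɑ/

High: /i/ ~ /ɨ/ ~ /ɯ/
High-mid: /e/ ~ /ɘ/ ~ /ɤ/
Low-mid: /ɛ/ ~ /ɜ/ ~ /ʌ/
Low: only /ɑ/ (back); no central partner.
So /ɑ/ is the unpaired segment.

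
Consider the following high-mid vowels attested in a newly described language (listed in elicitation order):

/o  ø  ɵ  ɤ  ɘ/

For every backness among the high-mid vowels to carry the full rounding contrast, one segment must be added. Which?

front: unrounded —, rounded /ø/.
central: unrounded /ɘ/, rounded /ɵ/.
back: unrounded /ɤ/, rounded /o/.
The front row has no unrounded member, so the gap is the front unrounded vowel /e/.

/e/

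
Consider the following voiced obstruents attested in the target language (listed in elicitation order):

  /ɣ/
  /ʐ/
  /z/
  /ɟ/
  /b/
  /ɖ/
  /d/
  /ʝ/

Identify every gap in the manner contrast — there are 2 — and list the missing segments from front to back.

bilabial: stop /b/, fricative —.
alveolar: stop /d/, fricative /z/.
retroflex: stop /ɖ/, fricative /ʐ/.
palatal: stop /ɟ/, fricative /ʝ/.
velar: stop —, fricative /ɣ/.
Gaps, from front to back: bilabial lacks fricative (/β/); velar lacks stop (/ɡ/).

/β/, /ɡ/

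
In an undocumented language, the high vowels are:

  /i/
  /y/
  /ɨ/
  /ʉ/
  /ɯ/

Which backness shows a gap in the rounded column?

back

Unrounded: /i/ (front), /ɨ/ (central), /ɯ/ (back).
Rounded: /y/ (front), /ʉ/ (central).
Every backness has a rounded member except back, where /u/ would be expected.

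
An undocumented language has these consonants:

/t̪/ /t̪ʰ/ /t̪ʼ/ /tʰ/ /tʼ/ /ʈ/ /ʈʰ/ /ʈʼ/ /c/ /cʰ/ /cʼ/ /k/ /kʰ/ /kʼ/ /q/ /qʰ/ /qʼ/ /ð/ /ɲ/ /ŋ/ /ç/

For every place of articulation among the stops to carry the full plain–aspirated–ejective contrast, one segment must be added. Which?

/t/

place of articulation  plain     aspirated  ejective
dental            t̪        t̪ʰ       t̪ʼ     
alveolar          —         tʰ        tʼ      
retroflex         ʈ         ʈʰ        ʈʼ      
palatal           c         cʰ        cʼ      
velar             k         kʰ        kʼ      
uvular            q         qʰ        qʼ      
The alveolar row has no plain member, so the gap is the plain alveolar stop /t/.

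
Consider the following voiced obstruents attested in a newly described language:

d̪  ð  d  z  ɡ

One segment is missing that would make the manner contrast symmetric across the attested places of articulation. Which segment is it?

/ɣ/

Stop: /d̪/ (dental), /d/ (alveolar), /ɡ/ (velar).
Fricative: /ð/ (dental), /z/ (alveolar).
The velar row has no fricative member, so the gap is the velar fricative /ɣ/.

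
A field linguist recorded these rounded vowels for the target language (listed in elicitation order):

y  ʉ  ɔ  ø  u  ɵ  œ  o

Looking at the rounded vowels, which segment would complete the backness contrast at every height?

height            front     central   back    
high              y         ʉ         u       
high-mid          ø         ɵ         o       
low-mid           œ         —         ɔ       
The low-mid row has no central member, so the gap is the low-mid central rounded vowel /ɞ/.

/ɞ/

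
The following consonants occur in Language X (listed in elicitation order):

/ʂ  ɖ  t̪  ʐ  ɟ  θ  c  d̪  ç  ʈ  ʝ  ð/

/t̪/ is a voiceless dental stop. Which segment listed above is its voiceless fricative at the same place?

/θ/

The voiceless fricative at the same place is a voiceless dental fricative — in this inventory, /θ/.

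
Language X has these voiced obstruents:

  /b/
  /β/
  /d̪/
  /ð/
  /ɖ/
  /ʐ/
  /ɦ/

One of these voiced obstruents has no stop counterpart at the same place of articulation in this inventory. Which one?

Bilabial: /b/ ~ /β/
Dental: /d̪/ ~ /ð/
Retroflex: /ɖ/ ~ /ʐ/
Glottal: only /ɦ/ (fricative); no stop partner.
So /ɦ/ is the unpaired segment.

/ɦ/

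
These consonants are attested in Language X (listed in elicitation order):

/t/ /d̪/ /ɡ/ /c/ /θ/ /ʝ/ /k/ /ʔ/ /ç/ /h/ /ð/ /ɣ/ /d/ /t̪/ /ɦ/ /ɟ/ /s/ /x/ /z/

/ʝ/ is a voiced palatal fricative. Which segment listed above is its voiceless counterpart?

The voiceless counterpart is a voiceless palatal fricative — in this inventory, /ç/.

/ç/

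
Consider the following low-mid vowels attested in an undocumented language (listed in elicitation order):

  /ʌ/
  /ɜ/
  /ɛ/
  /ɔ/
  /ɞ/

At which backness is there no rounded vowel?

front

front: unrounded /ɛ/, rounded —.
central: unrounded /ɜ/, rounded /ɞ/.
back: unrounded /ʌ/, rounded /ɔ/.
Every backness has a rounded member except front, where /œ/ would be expected.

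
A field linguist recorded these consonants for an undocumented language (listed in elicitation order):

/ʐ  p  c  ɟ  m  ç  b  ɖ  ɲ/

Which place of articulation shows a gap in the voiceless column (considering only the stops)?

retroflex

Voiceless: /p/ (bilabial), /c/ (palatal).
Voiced: /b/ (bilabial), /ɖ/ (retroflex), /ɟ/ (palatal).
Every place of articulation has a voiceless member except retroflex, where /ʈ/ would be expected.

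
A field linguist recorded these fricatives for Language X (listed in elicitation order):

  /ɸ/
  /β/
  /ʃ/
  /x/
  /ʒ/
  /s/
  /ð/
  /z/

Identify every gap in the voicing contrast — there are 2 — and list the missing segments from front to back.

bilabial: voiceless /ɸ/, voiced /β/.
dental: voiceless —, voiced /ð/.
alveolar: voiceless /s/, voiced /z/.
postalveolar: voiceless /ʃ/, voiced /ʒ/.
velar: voiceless /x/, voiced —.
Gaps, from front to back: dental lacks voiceless (/θ/); velar lacks voiced (/ɣ/).

/θ/, /ɣ/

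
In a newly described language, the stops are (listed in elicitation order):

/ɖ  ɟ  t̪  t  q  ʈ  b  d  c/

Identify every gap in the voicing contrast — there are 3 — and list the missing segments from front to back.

Voiceless: /t̪/ (dental), /t/ (alveolar), /ʈ/ (retroflex), /c/ (palatal), /q/ (uvular).
Voiced: /b/ (bilabial), /d/ (alveolar), /ɖ/ (retroflex), /ɟ/ (palatal).
Gaps, from front to back: bilabial lacks voiceless (/p/); dental lacks voiced (/d̪/); uvular lacks voiced (/ɢ/).

/p/, /d̪/, /ɢ/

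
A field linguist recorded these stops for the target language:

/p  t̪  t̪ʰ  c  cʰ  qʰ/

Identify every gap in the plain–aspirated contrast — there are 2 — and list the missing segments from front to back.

/pʰ/, /q/

bilabial: plain /p/, aspirated —.
dental: plain /t̪/, aspirated /t̪ʰ/.
palatal: plain /c/, aspirated /cʰ/.
uvular: plain —, aspirated /qʰ/.
Gaps, from front to back: bilabial lacks aspirated (/pʰ/); uvular lacks plain (/q/).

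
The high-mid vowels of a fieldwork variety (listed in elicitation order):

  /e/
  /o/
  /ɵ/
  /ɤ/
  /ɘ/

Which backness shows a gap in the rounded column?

Unrounded: /e/ (front), /ɘ/ (central), /ɤ/ (back).
Rounded: /ɵ/ (central), /o/ (back).
Every backness has a rounded member except front, where /ø/ would be expected.

front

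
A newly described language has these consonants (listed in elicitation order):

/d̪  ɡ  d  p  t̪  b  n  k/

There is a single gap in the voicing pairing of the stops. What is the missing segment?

/t/

Voiceless: /p/ (bilabial), /t̪/ (dental), /k/ (velar).
Voiced: /b/ (bilabial), /d̪/ (dental), /d/ (alveolar), /ɡ/ (velar).
The alveolar row has no voiceless member, so the gap is the voiceless alveolar stop /t/.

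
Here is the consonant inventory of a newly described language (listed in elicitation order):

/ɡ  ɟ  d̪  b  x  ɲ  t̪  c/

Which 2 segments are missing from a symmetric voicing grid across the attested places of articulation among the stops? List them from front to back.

Voiceless: /t̪/ (dental), /c/ (palatal).
Voiced: /b/ (bilabial), /d̪/ (dental), /ɟ/ (palatal), /ɡ/ (velar).
Gaps, from front to back: bilabial lacks voiceless (/p/); velar lacks voiceless (/k/).

/p/, /k/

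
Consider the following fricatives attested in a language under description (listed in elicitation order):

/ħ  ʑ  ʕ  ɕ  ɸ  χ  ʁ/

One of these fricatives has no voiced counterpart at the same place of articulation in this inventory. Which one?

Alveolo-palatal: /ɕ/ ~ /ʑ/
Uvular: /χ/ ~ /ʁ/
Pharyngeal: /ħ/ ~ /ʕ/
Bilabial: only /ɸ/ (voiceless); no voiced partner.
So /ɸ/ is the unpaired segment.

/ɸ/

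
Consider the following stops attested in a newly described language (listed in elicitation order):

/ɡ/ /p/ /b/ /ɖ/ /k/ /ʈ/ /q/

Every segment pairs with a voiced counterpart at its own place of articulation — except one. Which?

Bilabial: /p/ ~ /b/
Retroflex: /ʈ/ ~ /ɖ/
Velar: /k/ ~ /ɡ/
Uvular: only /q/ (voiceless); no voiced partner.
So /q/ is the unpaired segment.

/q/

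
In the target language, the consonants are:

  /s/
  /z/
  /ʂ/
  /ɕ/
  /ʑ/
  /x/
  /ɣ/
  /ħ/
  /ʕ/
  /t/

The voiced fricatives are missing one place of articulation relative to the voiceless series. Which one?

retroflex

place of articulation  voiceless  voiced  
alveolar          s         z       
retroflex         ʂ         —       
alveolo-palatal   ɕ         ʑ       
velar             x         ɣ       
pharyngeal        ħ         ʕ       
Every place of articulation has a voiced member except retroflex, where /ʐ/ would be expected.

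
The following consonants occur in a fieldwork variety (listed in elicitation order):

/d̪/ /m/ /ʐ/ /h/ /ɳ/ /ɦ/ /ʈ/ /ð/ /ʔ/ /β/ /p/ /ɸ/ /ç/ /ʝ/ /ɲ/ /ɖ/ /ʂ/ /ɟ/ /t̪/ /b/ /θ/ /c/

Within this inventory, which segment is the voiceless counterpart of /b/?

/b/ is a voiced bilabial stop.
The voiceless counterpart is a voiceless bilabial stop — in this inventory, /p/.

/p/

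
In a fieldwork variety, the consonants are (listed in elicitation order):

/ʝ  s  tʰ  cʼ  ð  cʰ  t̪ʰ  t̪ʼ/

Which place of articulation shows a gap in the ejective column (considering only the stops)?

Aspirated: /t̪ʰ/ (dental), /tʰ/ (alveolar), /cʰ/ (palatal).
Ejective: /t̪ʼ/ (dental), /cʼ/ (palatal).
Every place of articulation has an ejective member except alveolar, where /tʼ/ would be expected.

alveolar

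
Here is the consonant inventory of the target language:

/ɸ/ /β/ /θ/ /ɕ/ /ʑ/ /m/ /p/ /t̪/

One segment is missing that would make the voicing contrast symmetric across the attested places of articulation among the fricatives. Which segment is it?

/ð/

Voiceless: /ɸ/ (bilabial), /θ/ (dental), /ɕ/ (alveolo-palatal).
Voiced: /β/ (bilabial), /ʑ/ (alveolo-palatal).
The dental row has no voiced member, so the gap is the voiced dental fricative /ð/.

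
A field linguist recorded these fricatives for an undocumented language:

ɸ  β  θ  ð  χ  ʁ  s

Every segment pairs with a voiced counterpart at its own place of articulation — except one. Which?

/s/

Bilabial: /ɸ/ ~ /β/
Dental: /θ/ ~ /ð/
Uvular: /χ/ ~ /ʁ/
Alveolar: only /s/ (voiceless); no voiced partner.
So /s/ is the unpaired segment.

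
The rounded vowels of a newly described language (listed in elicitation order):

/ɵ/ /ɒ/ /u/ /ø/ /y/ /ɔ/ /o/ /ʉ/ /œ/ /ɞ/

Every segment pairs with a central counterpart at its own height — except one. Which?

High: /y/ ~ /ʉ/ ~ /u/
High-mid: /ø/ ~ /ɵ/ ~ /o/
Low-mid: /œ/ ~ /ɞ/ ~ /ɔ/
Low: only /ɒ/ (back); no central partner.
So /ɒ/ is the unpaired segment.

/ɒ/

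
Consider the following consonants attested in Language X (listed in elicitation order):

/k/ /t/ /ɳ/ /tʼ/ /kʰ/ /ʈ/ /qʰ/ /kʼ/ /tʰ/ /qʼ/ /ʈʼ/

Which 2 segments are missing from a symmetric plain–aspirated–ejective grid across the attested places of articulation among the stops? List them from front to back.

place of articulation  plain     aspirated  ejective
alveolar          t         tʰ        tʼ      
retroflex         ʈ         —         ʈʼ      
velar             k         kʰ        kʼ      
uvular            —         qʰ        qʼ      
Gaps, from front to back: retroflex lacks aspirated (/ʈʰ/); uvular lacks plain (/q/).

/ʈʰ/, /q/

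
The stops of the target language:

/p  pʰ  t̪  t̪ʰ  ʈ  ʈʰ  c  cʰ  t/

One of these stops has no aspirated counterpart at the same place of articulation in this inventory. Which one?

/t/

Bilabial: /p/ ~ /pʰ/
Dental: /t̪/ ~ /t̪ʰ/
Retroflex: /ʈ/ ~ /ʈʰ/
Palatal: /c/ ~ /cʰ/
Alveolar: only /t/ (plain); no aspirated partner.
So /t/ is the unpaired segment.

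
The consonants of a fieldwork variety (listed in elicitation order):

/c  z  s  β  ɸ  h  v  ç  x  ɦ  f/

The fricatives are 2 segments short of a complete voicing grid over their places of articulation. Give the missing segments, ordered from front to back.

Voiceless: /ɸ/ (bilabial), /f/ (labiodental), /s/ (alveolar), /ç/ (palatal), /x/ (velar), /h/ (glottal).
Voiced: /β/ (bilabial), /v/ (labiodental), /z/ (alveolar), /ɦ/ (glottal).
Gaps, from front to back: palatal lacks voiced (/ʝ/); velar lacks voiced (/ɣ/).

/ʝ/, /ɣ/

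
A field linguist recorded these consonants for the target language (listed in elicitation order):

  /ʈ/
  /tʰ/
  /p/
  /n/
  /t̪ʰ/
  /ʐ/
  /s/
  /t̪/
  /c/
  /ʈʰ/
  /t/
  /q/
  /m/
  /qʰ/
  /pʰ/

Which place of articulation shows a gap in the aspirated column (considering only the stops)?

Plain: /p/ (bilabial), /t̪/ (dental), /t/ (alveolar), /ʈ/ (retroflex), /c/ (palatal), /q/ (uvular).
Aspirated: /pʰ/ (bilabial), /t̪ʰ/ (dental), /tʰ/ (alveolar), /ʈʰ/ (retroflex), /qʰ/ (uvular).
Every place of articulation has an aspirated member except palatal, where /cʰ/ would be expected.

palatal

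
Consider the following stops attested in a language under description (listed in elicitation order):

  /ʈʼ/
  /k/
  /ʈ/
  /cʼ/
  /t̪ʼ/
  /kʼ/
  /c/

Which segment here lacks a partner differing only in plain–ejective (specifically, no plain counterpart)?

Retroflex: /ʈ/ ~ /ʈʼ/
Palatal: /c/ ~ /cʼ/
Velar: /k/ ~ /kʼ/
Dental: only /t̪ʼ/ (ejective); no plain partner.
So /t̪ʼ/ is the unpaired segment.

/t̪ʼ/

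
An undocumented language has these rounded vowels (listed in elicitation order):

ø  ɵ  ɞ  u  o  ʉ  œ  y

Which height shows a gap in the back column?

low-mid

Front: /y/ (high), /ø/ (high-mid), /œ/ (low-mid).
Central: /ʉ/ (high), /ɵ/ (high-mid), /ɞ/ (low-mid).
Back: /u/ (high), /o/ (high-mid).
Every height has a back member except low-mid, where /ɔ/ would be expected.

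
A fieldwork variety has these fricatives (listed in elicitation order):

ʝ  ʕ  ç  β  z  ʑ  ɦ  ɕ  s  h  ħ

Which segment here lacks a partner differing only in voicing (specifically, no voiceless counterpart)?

Alveolar: /s/ ~ /z/
Alveolo-palatal: /ɕ/ ~ /ʑ/
Palatal: /ç/ ~ /ʝ/
Pharyngeal: /ħ/ ~ /ʕ/
Glottal: /h/ ~ /ɦ/
Bilabial: only /β/ (voiced); no voiceless partner.
So /β/ is the unpaired segment.

/β/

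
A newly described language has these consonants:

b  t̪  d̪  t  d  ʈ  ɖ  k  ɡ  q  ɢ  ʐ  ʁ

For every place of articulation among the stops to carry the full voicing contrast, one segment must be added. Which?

/p/

Voiceless: /t̪/ (dental), /t/ (alveolar), /ʈ/ (retroflex), /k/ (velar), /q/ (uvular).
Voiced: /b/ (bilabial), /d̪/ (dental), /d/ (alveolar), /ɖ/ (retroflex), /ɡ/ (velar), /ɢ/ (uvular).
The bilabial row has no voiceless member, so the gap is the voiceless bilabial stop /p/.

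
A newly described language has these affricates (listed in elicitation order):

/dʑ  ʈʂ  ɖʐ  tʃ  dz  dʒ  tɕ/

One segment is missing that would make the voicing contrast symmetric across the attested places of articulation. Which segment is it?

alveolar: voiceless —, voiced /dz/.
postalveolar: voiceless /tʃ/, voiced /dʒ/.
retroflex: voiceless /ʈʂ/, voiced /ɖʐ/.
alveolo-palatal: voiceless /tɕ/, voiced /dʑ/.
The alveolar row has no voiceless member, so the gap is the voiceless alveolar affricate /ts/.

/ts/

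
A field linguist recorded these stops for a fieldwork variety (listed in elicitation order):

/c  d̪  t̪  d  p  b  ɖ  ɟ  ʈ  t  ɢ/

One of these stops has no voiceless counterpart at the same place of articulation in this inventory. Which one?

/ɢ/

Bilabial: /p/ ~ /b/
Dental: /t̪/ ~ /d̪/
Alveolar: /t/ ~ /d/
Retroflex: /ʈ/ ~ /ɖ/
Palatal: /c/ ~ /ɟ/
Uvular: only /ɢ/ (voiced); no voiceless partner.
So /ɢ/ is the unpaired segment.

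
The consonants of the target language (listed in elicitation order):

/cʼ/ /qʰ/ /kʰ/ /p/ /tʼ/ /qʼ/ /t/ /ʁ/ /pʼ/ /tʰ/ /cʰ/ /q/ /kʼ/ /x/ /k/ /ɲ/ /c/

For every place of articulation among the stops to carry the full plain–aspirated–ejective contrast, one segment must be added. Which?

/pʰ/

bilabial: plain /p/, aspirated —, ejective /pʼ/.
alveolar: plain /t/, aspirated /tʰ/, ejective /tʼ/.
palatal: plain /c/, aspirated /cʰ/, ejective /cʼ/.
velar: plain /k/, aspirated /kʰ/, ejective /kʼ/.
uvular: plain /q/, aspirated /qʰ/, ejective /qʼ/.
The bilabial row has no aspirated member, so the gap is the aspirated bilabial stop /pʰ/.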